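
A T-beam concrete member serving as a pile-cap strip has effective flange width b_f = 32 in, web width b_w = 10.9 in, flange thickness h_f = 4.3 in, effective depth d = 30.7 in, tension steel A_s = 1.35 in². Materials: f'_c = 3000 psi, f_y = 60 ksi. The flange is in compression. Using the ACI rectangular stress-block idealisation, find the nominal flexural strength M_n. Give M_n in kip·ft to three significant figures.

M_n ≈ 204 kip·ft

Tension: T = A_s f_y = 1.35 × 60 = 81 kips.
Try a within the flange: a = T/(0.85 f'_c b_f) = 81/(0.85 × 3 × 32) = 0.993 in.
Since a = 0.993 ≤ h_f = 4.3 in, the stress block lies entirely in the flange; analyse as a rectangular beam of width b_f.
M_n = T(d − a/2) = 81 × (30.7 − 0.4965) = 2446.5 kip·in.
M_n = 2446.5/12 = 203.88 kip·ft.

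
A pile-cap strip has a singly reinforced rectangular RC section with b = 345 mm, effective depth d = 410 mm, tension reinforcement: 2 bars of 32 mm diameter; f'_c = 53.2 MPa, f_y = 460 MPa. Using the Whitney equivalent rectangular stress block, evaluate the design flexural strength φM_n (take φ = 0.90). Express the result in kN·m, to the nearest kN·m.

φM_n ≈ 257 kN·m

A_s = 2 × 804 = 1608 mm².
T = A_s f_y = 1608 × 460 = 739680 N = 739.68 kN.
From C = T: a = T/(0.85 f'_c b) = 739680/(0.85 × 53.2 × 345) = 47.41 mm.
M_n = T(d − a/2) = 739.68 kN × (410 − 23.705) mm = 285.73 kN·m.
φM_n = 0.90 × 285.73 = 257.16 kN·m.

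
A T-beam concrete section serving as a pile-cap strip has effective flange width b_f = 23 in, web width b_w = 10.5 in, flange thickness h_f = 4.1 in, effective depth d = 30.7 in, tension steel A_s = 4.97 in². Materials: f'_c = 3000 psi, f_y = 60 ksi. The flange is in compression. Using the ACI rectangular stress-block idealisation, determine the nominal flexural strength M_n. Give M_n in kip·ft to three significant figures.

Tension: T = A_s f_y = 4.97 × 60 = 298.2 kips.
Try a within the flange: a = T/(0.85 f'_c b_f) = 298.2/(0.85 × 3 × 23) = 5.084 in.
a = 5.084 > h_f = 4.1 in: the block extends into the web. Split into flange-overhang and web parts.
C_f = 0.85 f'_c (b_f − b_w) h_f = 0.85 × 3 × (23 − 10.5) × 4.1 = 130.7 kips.
Remaining web compression depth: a_w = (T − C_f)/(0.85 f'_c b_w) = (298.2 − 130.7)/(0.85 × 3 × 10.5) = 6.256 in.
M_n = C_f(d − h_f/2) + (T − C_f)(d − a_w/2) = 130.7 × (30.7 − 2.05) + 167.5 × (30.7 − 3.128) = 3744.6 + 4618.3 = 8362.9 kip·in.
M_n = 8362.9/12 = 696.91 kip·ft.

M_n ≈ 697 kip·ft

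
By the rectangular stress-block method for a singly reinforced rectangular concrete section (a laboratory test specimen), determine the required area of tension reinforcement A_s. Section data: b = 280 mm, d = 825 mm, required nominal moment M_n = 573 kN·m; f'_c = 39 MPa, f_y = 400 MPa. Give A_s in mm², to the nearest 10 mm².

A_s ≈ 1820 mm²

With M_n = 0.85 f'_c a b (d − a/2), solve the quadratic for a:
a = d − √(d² − 2M_n/(0.85 f'_c b)) = 825 − √(825² − 2 × 573×10⁶/(0.85 × 39 × 280)) = 78.57 mm.
A_s = 0.85 f'_c a b / f_y = 0.85 × 39 × 78.57 × 280 / 400 = 1823.2 mm².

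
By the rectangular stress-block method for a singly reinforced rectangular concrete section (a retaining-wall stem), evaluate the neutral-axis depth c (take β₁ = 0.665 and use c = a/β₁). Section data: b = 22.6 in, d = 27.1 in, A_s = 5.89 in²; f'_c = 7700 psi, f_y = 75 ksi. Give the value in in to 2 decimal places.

c ≈ 4.49 in

T = A_s f_y = 5.89 × 75 = 441.75 kips.
a = T/(0.85 f'_c b) = 441.75/(0.85 × 7.7 × 22.6) = 2.9865 in.
With β₁ = 0.665, c = a/β₁ = 2.9865/0.665 = 4.49 in.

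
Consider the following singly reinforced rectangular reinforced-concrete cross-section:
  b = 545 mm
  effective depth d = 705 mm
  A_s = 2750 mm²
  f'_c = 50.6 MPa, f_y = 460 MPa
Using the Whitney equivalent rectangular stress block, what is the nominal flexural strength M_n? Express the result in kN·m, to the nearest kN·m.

T = A_s f_y = 2750 × 460 = 1265000 N = 1265 kN.
From C = T: a = T/(0.85 f'_c b) = 1265000/(0.85 × 50.6 × 545) = 53.97 mm.
M_n = T(d − a/2) = 1265 kN × (705 − 26.985) mm = 857.69 kN·m.

M_n ≈ 858 kN·m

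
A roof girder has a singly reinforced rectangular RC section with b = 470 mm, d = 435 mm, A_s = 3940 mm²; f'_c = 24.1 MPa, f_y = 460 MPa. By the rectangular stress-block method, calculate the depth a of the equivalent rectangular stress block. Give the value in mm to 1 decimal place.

a ≈ 188.2 mm

T = A_s f_y = 3940 × 460 = 1812400 N = 1812.4 kN.
Setting C = 0.85 f'_c a b equal to T: a = 1812400/(0.85 × 24.1 × 470) = 188.2 mm.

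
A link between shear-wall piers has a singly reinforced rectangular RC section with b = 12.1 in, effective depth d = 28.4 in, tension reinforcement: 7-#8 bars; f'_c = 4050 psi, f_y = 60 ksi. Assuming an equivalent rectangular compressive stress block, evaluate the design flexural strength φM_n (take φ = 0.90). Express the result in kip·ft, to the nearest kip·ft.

φM_n ≈ 608 kip·ft

A_s = 7 × 0.79 = 5.53 in².
T = A_s f_y = 5.53 × 60 = 331.8 kips.
a = T/(0.85 f'_c b) = 331.8/(0.85 × 4.05 × 12.1) = 7.966 in.
M_n = T(d − a/2) = 331.8 × (28.4 − 3.983) = 8101.6 kip·in = 8101.6/12 = 675.13 kip·ft.
φM_n = 0.90 × 675.13 = 607.62 kip·ft.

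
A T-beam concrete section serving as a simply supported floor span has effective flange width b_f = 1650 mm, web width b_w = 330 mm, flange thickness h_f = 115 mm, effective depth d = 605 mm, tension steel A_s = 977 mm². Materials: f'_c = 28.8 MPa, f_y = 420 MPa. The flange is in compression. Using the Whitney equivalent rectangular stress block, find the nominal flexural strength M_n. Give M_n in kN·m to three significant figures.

M_n ≈ 246 kN·m

Tension: T = A_s f_y = 977 × 420 = 410340 N.
Try a within the flange: a = T/(0.85 f'_c b_f) = 410340/(0.85 × 28.8 × 1650) = 10.16 mm.
Since a = 10.16 ≤ h_f = 115 mm, the stress block lies entirely in the flange; analyse as a rectangular beam of width b_f.
M_n = T(d − a/2) = 410340 × (605 − 5.08) = 246.17 × 10⁶ N·mm.
M_n = 246.17 kN·m.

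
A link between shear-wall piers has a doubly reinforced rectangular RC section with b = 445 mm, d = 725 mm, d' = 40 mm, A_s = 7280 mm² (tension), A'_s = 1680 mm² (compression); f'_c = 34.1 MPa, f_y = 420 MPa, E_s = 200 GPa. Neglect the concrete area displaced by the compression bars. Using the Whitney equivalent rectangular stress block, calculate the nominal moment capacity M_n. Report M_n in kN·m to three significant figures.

M_n ≈ 1970 kN·m

Assume both tension and compression steel yield.
Net tension couple steel: A_s − A'_s = 5600 mm².
a = (A_s − A'_s) f_y / (0.85 f'_c b) = 2352000/(0.85 × 34.1 × 445) = 182.35 mm.
c = a/β₁ = 182.35/0.806 = 226.24 mm; ε'_s = 0.003(c − d')/c = 0.0025 ≥ f_y/E_s = 0.0021, so compression steel does yield.
M_n = (A_s − A'_s) f_y (d − a/2) + A'_s f_y (d − d') = [2352000 × (725 − 91.175) + 705600 × (725 − 40)] × 10⁻⁶ = 1490.76 + 483.34 = 1974.10 kN·m.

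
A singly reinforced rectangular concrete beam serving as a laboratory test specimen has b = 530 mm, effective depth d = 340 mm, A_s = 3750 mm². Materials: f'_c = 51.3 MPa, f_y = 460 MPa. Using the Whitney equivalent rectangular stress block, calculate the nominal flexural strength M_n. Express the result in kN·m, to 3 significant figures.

T = A_s f_y = 3750 × 460 = 1725000 N = 1725 kN.
From C = T: a = T/(0.85 f'_c b) = 1725000/(0.85 × 51.3 × 530) = 74.64 mm.
M_n = T(d − a/2) = 1725 kN × (340 − 37.32) mm = 522.12 kN·m.

M_n ≈ 522 kN·m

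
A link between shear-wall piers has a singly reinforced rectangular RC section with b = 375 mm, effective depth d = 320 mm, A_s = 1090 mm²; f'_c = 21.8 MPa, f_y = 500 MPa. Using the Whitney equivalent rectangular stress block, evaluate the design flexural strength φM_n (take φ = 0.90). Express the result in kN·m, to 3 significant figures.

T = A_s f_y = 1090 × 500 = 545000 N = 545 kN.
From C = T: a = T/(0.85 f'_c b) = 545000/(0.85 × 21.8 × 375) = 78.43 mm.
M_n = T(d − a/2) = 545 kN × (320 − 39.215) mm = 153.03 kN·m.
φM_n = 0.90 × 153.03 = 137.73 kN·m.

φM_n ≈ 138 kN·m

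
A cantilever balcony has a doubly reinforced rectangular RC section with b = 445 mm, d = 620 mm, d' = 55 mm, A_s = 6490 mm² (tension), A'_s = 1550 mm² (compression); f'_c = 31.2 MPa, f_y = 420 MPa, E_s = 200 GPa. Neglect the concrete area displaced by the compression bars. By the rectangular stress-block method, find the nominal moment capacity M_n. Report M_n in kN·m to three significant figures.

Assume both tension and compression steel yield.
Net tension couple steel: A_s − A'_s = 4940 mm².
a = (A_s − A'_s) f_y / (0.85 f'_c b) = 2074800/(0.85 × 31.2 × 445) = 175.81 mm.
c = a/β₁ = 175.81/0.827 = 212.59 mm; ε'_s = 0.003(c − d')/c = 0.0022 ≥ f_y/E_s = 0.0021, so compression steel does yield.
M_n = (A_s − A'_s) f_y (d − a/2) + A'_s f_y (d − d') = [2074800 × (620 − 87.905) + 651000 × (620 − 55)] × 10⁻⁶ = 1103.99 + 367.82 = 1471.81 kN·m.

M_n ≈ 1470 kN·m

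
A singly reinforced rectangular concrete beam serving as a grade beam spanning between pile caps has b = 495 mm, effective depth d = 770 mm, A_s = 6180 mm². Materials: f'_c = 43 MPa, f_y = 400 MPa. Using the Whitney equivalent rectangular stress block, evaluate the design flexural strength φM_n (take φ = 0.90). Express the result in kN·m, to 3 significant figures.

φM_n ≈ 1560 kN·m

T = A_s f_y = 6180 × 400 = 2472000 N = 2472 kN.
From C = T: a = T/(0.85 f'_c b) = 2472000/(0.85 × 43 × 495) = 136.63 mm.
M_n = T(d − a/2) = 2472 kN × (770 − 68.315) mm = 1734.57 kN·m.
φM_n = 0.90 × 1734.57 = 1561.11 kN·m.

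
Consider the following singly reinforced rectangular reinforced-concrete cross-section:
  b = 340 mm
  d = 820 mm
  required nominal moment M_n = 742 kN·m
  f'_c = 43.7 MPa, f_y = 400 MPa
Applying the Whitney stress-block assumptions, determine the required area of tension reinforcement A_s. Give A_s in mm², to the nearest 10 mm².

With M_n = 0.85 f'_c a b (d − a/2), solve the quadratic for a:
a = d − √(d² − 2M_n/(0.85 f'_c b)) = 820 − √(820² − 2 × 742×10⁶/(0.85 × 43.7 × 340)) = 75.09 mm.
A_s = 0.85 f'_c a b / f_y = 0.85 × 43.7 × 75.09 × 340 / 400 = 2370.8 mm².

A_s ≈ 2370 mm²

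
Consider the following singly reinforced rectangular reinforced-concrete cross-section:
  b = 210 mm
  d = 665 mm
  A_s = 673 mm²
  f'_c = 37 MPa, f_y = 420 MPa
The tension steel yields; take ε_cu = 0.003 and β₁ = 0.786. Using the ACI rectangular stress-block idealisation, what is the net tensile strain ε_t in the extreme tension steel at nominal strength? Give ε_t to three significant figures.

ε_t ≈ 0.0336

a = A_s f_y/(0.85 f'_c b) = 42.80 mm.
β₁ = 0.786, so c = a/β₁ = 42.80/0.786 = 54.45 mm.
From the linear strain diagram with ε_cu = 0.003: ε_t = 0.003 (d − c)/c = 0.003 × (665 − 54.45)/54.45 = 0.0336.
Since ε_t ≥ 0.005, the section is tension-controlled.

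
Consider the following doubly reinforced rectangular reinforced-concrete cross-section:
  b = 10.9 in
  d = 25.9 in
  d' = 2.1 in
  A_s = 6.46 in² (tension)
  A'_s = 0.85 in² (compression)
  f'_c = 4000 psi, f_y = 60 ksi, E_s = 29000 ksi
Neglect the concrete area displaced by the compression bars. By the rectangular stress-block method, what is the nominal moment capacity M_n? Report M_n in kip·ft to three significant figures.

Assume both steels yield.
a = (A_s − A'_s) f_y/(0.85 f'_c b) = (6.46 − 0.85) × 60/(0.85 × 4 × 10.9) = 9.083 in.
c = a/β₁ = 9.083/0.85 = 10.686 in; ε'_s = 0.003(c − d')/c = 0.0024 ≥ ε_y = 0.0021, so the compression steel yields.
M_n = (A_s − A'_s) f_y (d − a/2) + A'_s f_y (d − d') = 336.6 × (25.9 − 4.5415) + 51 × (25.9 − 2.1) = 7189.3 + 1213.8 = 8403.1 kip·in = 8403.1/12 = 700.26 kip·ft.

M_n ≈ 700 kip·ft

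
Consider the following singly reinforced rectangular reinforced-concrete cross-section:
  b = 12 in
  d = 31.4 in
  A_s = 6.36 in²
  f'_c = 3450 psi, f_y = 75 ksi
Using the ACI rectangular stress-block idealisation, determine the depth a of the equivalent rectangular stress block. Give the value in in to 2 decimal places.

a ≈ 13.55 in

T = A_s f_y = 6.36 × 75 = 477 kips.
a = T/(0.85 f'_c b) = 477/(0.85 × 3.45 × 12) = 13.55 in.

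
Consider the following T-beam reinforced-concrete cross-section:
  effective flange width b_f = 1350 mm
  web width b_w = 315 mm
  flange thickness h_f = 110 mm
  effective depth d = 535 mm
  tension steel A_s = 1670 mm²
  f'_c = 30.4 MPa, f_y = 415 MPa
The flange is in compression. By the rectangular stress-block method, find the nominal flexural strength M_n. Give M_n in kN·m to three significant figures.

Tension: T = A_s f_y = 1670 × 415 = 693050 N.
Try a within the flange: a = T/(0.85 f'_c b_f) = 693050/(0.85 × 30.4 × 1350) = 19.87 mm.
Since a = 19.87 ≤ h_f = 110 mm, the stress block lies entirely in the flange; analyse as a rectangular beam of width b_f.
M_n = T(d − a/2) = 693050 × (535 − 9.935) = 363.90 × 10⁶ N·mm.
M_n = 363.90 kN·m.

M_n ≈ 364 kN·m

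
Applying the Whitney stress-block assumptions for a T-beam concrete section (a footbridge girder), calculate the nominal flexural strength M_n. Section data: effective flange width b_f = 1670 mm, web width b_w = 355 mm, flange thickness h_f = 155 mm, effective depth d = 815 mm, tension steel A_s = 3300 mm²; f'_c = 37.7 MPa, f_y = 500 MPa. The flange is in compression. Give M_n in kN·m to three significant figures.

M_n ≈ 1320 kN·m

Tension: T = A_s f_y = 3300 × 500 = 1650000 N.
Try a within the flange: a = T/(0.85 f'_c b_f) = 1650000/(0.85 × 37.7 × 1670) = 30.83 mm.
Since a = 30.83 ≤ h_f = 155 mm, the stress block lies entirely in the flange; analyse as a rectangular beam of width b_f.
M_n = T(d − a/2) = 1650000 × (815 − 15.415) = 1319.32 × 10⁶ N·mm.
M_n = 1319.32 kN·m.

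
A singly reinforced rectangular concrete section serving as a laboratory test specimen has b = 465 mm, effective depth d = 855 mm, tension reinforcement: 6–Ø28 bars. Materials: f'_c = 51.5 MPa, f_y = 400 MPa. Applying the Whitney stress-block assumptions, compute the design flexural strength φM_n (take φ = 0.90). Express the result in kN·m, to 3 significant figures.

φM_n ≈ 1090 kN·m

A_s = 6 × 616 = 3696 mm².
T = A_s f_y = 3696 × 400 = 1478400 N = 1478.4 kN.
From C = T: a = T/(0.85 f'_c b) = 1478400/(0.85 × 51.5 × 465) = 72.63 mm.
M_n = T(d − a/2) = 1478.4 kN × (855 − 36.315) mm = 1210.34 kN·m.
φM_n = 0.90 × 1210.34 = 1089.31 kN·m.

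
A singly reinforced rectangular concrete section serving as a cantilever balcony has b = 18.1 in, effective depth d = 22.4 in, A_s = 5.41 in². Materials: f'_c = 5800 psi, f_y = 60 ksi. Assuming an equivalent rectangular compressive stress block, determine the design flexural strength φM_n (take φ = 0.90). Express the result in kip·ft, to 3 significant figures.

φM_n ≈ 501 kip·ft

T = A_s f_y = 5.41 × 60 = 324.6 kips.
a = T/(0.85 f'_c b) = 324.6/(0.85 × 5.8 × 18.1) = 3.638 in.
M_n = T(d − a/2) = 324.6 × (22.4 − 1.819) = 6680.6 kip·in = 6680.6/12 = 556.72 kip·ft.
φM_n = 0.90 × 556.72 = 501.05 kip·ft.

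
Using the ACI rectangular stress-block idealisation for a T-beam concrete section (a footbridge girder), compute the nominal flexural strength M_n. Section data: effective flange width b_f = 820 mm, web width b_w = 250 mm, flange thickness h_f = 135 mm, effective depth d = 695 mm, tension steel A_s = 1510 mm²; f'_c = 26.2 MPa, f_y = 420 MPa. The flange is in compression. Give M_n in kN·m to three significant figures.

Tension: T = A_s f_y = 1510 × 420 = 634200 N.
Try a within the flange: a = T/(0.85 f'_c b_f) = 634200/(0.85 × 26.2 × 820) = 34.73 mm.
Since a = 34.73 ≤ h_f = 135 mm, the stress block lies entirely in the flange; analyse as a rectangular beam of width b_f.
M_n = T(d − a/2) = 634200 × (695 − 17.365) = 429.76 × 10⁶ N·mm.
M_n = 429.76 kN·m.

M_n ≈ 430 kN·m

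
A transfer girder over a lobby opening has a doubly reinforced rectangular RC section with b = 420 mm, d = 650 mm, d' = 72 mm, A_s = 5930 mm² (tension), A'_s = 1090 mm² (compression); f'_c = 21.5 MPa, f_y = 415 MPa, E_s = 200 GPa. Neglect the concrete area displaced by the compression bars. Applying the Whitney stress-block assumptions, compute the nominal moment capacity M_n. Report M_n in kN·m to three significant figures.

M_n ≈ 1300 kN·m

Assume both tension and compression steel yield.
Net tension couple steel: A_s − A'_s = 4840 mm².
a = (A_s − A'_s) f_y / (0.85 f'_c b) = 2008600/(0.85 × 21.5 × 420) = 261.69 mm.
c = a/β₁ = 261.69/0.85 = 307.87 mm; ε'_s = 0.003(c − d')/c = 0.0023 ≥ f_y/E_s = 0.0021, so compression steel does yield.
M_n = (A_s − A'_s) f_y (d − a/2) + A'_s f_y (d − d') = [2008600 × (650 − 130.845) + 452350 × (650 − 72)] × 10⁻⁶ = 1042.77 + 261.46 = 1304.23 kN·m.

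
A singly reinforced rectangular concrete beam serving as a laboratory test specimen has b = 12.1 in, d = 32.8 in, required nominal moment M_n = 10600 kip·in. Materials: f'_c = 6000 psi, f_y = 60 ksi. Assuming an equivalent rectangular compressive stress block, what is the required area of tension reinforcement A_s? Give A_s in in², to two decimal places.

A_s ≈ 5.90 in²

From M_n = 0.85 f'_c a b (d − a/2):
a = d − √(d² − 2M_n/(0.85 f'_c b)) = 32.8 − √(32.8² − 2 × 10600/(0.85 × 6 × 12.1)) = 5.739 in.
A_s = 0.85 f'_c a b / f_y = 0.85 × 6 × 5.739 × 12.1 / 60 = 5.903 in².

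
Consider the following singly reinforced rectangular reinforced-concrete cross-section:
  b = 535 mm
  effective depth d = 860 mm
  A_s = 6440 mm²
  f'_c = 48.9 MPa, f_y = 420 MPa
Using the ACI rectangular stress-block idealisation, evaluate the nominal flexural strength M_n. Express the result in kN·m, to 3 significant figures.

T = A_s f_y = 6440 × 420 = 2704800 N = 2704.8 kN.
From C = T: a = T/(0.85 f'_c b) = 2704800/(0.85 × 48.9 × 535) = 121.63 mm.
M_n = T(d − a/2) = 2704.8 kN × (860 − 60.815) mm = 2161.64 kN·m.

M_n ≈ 2160 kN·m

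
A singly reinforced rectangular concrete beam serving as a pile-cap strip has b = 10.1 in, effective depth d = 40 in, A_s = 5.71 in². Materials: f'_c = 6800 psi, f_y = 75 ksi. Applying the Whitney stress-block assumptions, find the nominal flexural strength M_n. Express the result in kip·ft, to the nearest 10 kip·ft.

M_n ≈ 1300 kip·ft

T = A_s f_y = 5.71 × 75 = 428.25 kips.
a = T/(0.85 f'_c b) = 428.25/(0.85 × 6.8 × 10.1) = 7.336 in.
M_n = T(d − a/2) = 428.25 × (40 − 3.668) = 15559.2 kip·in = 15559.2/12 = 1296.60 kip·ft.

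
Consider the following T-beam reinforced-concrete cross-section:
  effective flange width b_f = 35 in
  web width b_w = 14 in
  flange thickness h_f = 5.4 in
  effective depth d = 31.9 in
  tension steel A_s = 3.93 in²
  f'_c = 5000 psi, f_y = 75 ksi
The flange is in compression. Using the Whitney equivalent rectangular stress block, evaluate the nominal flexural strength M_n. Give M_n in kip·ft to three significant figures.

M_n ≈ 759 kip·ft

Tension: T = A_s f_y = 3.93 × 75 = 294.75 kips.
Try a within the flange: a = T/(0.85 f'_c b_f) = 294.75/(0.85 × 5 × 35) = 1.982 in.
Since a = 1.982 ≤ h_f = 5.4 in, the stress block lies entirely in the flange; analyse as a rectangular beam of width b_f.
M_n = T(d − a/2) = 294.75 × (31.9 − 0.991) = 9110.4 kip·in.
M_n = 9110.4/12 = 759.20 kip·ft.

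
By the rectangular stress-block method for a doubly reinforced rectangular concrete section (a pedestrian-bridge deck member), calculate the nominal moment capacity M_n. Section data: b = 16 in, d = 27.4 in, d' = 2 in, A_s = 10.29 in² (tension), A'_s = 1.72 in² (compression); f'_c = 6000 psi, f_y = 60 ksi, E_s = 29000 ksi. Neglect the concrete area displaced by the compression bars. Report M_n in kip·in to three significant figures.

M_n ≈ 15100 kip·in

Assume both steels yield.
a = (A_s − A'_s) f_y/(0.85 f'_c b) = (10.29 − 1.72) × 60/(0.85 × 6 × 16) = 6.301 in.
c = a/β₁ = 6.301/0.75 = 8.401 in; ε'_s = 0.003(c − d')/c = 0.0023 ≥ ε_y = 0.0021, so the compression steel yields.
M_n = (A_s − A'_s) f_y (d − a/2) + A'_s f_y (d − d') = 514.2 × (27.4 − 3.1505) + 103.2 × (27.4 − 2) = 12469.1 + 2621.3 = 15090.4 kip·in.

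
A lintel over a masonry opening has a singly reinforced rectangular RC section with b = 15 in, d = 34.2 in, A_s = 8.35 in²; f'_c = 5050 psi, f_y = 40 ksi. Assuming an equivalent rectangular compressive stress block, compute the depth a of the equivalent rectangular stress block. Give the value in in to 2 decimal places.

a ≈ 5.19 in

T = A_s f_y = 8.35 × 40 = 334 kips.
a = T/(0.85 f'_c b) = 334/(0.85 × 5.05 × 15) = 5.19 in.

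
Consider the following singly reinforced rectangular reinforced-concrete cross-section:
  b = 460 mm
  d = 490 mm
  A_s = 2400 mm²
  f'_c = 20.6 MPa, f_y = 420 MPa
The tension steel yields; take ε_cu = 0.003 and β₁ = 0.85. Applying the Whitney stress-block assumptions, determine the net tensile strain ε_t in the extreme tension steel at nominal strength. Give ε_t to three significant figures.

ε_t ≈ 0.00698

a = A_s f_y/(0.85 f'_c b) = 125.15 mm.
β₁ = 0.85, so c = a/β₁ = 125.15/0.85 = 147.24 mm.
From the linear strain diagram with ε_cu = 0.003: ε_t = 0.003 (d − c)/c = 0.003 × (490 − 147.24)/147.24 = 0.00698.
Since ε_t ≥ 0.005, the section is tension-controlled.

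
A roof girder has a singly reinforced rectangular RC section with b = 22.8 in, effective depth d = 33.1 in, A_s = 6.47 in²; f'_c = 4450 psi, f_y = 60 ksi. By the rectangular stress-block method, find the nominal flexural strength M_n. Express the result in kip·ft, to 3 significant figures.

T = A_s f_y = 6.47 × 60 = 388.2 kips.
a = T/(0.85 f'_c b) = 388.2/(0.85 × 4.45 × 22.8) = 4.501 in.
M_n = T(d − a/2) = 388.2 × (33.1 − 2.2505) = 11975.8 kip·in = 11975.8/12 = 997.98 kip·ft.

M_n ≈ 998 kip·ft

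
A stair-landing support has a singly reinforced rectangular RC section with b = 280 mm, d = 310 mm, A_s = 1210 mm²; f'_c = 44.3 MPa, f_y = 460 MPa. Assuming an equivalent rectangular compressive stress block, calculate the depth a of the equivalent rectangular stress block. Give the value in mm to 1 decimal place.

a ≈ 52.8 mm

T = A_s f_y = 1210 × 460 = 556600 N = 556.6 kN.
Setting C = 0.85 f'_c a b equal to T: a = 556600/(0.85 × 44.3 × 280) = 52.8 mm.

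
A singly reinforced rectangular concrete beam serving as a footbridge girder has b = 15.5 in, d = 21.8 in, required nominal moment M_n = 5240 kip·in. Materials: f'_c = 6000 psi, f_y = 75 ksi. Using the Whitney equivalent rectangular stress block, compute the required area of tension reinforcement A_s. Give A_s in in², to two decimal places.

A_s ≈ 3.47 in²

From M_n = 0.85 f'_c a b (d − a/2):
a = d − √(d² − 2M_n/(0.85 f'_c b)) = 21.8 − √(21.8² − 2 × 5240/(0.85 × 6 × 15.5)) = 3.289 in.
A_s = 0.85 f'_c a b / f_y = 0.85 × 6 × 3.289 × 15.5 / 75 = 3.467 in².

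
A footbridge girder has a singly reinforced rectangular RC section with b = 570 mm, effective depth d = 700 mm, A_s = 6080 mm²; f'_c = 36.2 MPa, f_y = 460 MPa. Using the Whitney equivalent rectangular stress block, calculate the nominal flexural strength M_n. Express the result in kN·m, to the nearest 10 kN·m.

T = A_s f_y = 6080 × 460 = 2796800 N = 2796.8 kN.
From C = T: a = T/(0.85 f'_c b) = 2796800/(0.85 × 36.2 × 570) = 159.46 mm.
M_n = T(d − a/2) = 2796.8 kN × (700 − 79.73) mm = 1734.77 kN·m.

M_n ≈ 1730 kN·m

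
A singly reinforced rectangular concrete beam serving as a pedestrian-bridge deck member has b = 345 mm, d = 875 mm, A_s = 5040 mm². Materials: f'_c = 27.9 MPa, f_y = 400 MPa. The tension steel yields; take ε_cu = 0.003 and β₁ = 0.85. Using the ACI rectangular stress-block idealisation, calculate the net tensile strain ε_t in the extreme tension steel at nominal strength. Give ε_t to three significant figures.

a = A_s f_y/(0.85 f'_c b) = 246.40 mm.
β₁ = 0.85, so c = a/β₁ = 246.40/0.85 = 289.88 mm.
From the linear strain diagram with ε_cu = 0.003: ε_t = 0.003 (d − c)/c = 0.003 × (875 − 289.88)/289.88 = 0.00606.
Since ε_t ≥ 0.005, the section is tension-controlled.

ε_t ≈ 0.00606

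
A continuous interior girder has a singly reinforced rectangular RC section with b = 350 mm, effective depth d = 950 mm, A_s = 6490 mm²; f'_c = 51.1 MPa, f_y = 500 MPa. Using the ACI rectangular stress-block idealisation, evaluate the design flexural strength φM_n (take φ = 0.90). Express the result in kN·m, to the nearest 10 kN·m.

T = A_s f_y = 6490 × 500 = 3245000 N = 3245 kN.
From C = T: a = T/(0.85 f'_c b) = 3245000/(0.85 × 51.1 × 350) = 213.46 mm.
M_n = T(d − a/2) = 3245 kN × (950 − 106.73) mm = 2736.41 kN·m.
φM_n = 0.90 × 2736.41 = 2462.77 kN·m.

φM_n ≈ 2460 kN·m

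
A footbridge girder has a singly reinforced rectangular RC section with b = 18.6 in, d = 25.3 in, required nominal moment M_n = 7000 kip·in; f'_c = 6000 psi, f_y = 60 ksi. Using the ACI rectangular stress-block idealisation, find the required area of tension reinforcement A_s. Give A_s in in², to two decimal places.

From M_n = 0.85 f'_c a b (d − a/2):
a = d − √(d² − 2M_n/(0.85 f'_c b)) = 25.3 − √(25.3² − 2 × 7000/(0.85 × 6 × 18.6)) = 3.108 in.
A_s = 0.85 f'_c a b / f_y = 0.85 × 6 × 3.108 × 18.6 / 60 = 4.914 in².

A_s ≈ 4.91 in²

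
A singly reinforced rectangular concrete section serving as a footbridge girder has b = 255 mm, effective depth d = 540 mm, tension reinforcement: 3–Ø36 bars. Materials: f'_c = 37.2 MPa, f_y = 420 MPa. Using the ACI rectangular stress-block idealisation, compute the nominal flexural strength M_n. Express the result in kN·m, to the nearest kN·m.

M_n ≈ 591 kN·m

A_s = 3 × 1018 = 3054 mm².
T = A_s f_y = 3054 × 420 = 1282680 N = 1282.68 kN.
From C = T: a = T/(0.85 f'_c b) = 1282680/(0.85 × 37.2 × 255) = 159.08 mm.
M_n = T(d − a/2) = 1282.68 kN × (540 − 79.54) mm = 590.62 kN·m.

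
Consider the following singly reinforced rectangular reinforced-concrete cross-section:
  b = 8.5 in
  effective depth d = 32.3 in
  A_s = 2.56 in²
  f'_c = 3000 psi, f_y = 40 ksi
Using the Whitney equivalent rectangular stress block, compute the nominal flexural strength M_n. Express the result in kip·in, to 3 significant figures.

M_n ≈ 3070 kip·in

T = A_s f_y = 2.56 × 40 = 102.4 kips.
a = T/(0.85 f'_c b) = 102.4/(0.85 × 3 × 8.5) = 4.724 in.
M_n = T(d − a/2) = 102.4 × (32.3 − 2.362) = 3065.7 kip·in.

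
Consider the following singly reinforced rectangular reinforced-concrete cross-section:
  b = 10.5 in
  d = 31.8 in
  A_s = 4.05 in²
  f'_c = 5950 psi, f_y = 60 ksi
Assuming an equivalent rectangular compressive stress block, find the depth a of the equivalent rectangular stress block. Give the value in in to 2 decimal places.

a ≈ 4.58 in

T = A_s f_y = 4.05 × 60 = 243 kips.
a = T/(0.85 f'_c b) = 243/(0.85 × 5.95 × 10.5) = 4.58 in.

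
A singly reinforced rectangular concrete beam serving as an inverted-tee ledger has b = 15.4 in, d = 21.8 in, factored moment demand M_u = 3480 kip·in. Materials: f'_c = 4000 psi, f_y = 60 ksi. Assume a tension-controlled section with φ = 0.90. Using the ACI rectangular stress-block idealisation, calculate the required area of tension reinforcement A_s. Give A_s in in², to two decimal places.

M_n = M_u/φ = 3480/0.90 = 3866.67 kip·in.
From M_n = 0.85 f'_c a b (d − a/2):
a = d − √(d² − 2M_n/(0.85 f'_c b)) = 21.8 − √(21.8² − 2 × 3866.67/(0.85 × 4 × 15.4)) = 3.702 in.
A_s = 0.85 f'_c a b / f_y = 0.85 × 4 × 3.702 × 15.4 / 60 = 3.231 in².

A_s ≈ 3.23 in²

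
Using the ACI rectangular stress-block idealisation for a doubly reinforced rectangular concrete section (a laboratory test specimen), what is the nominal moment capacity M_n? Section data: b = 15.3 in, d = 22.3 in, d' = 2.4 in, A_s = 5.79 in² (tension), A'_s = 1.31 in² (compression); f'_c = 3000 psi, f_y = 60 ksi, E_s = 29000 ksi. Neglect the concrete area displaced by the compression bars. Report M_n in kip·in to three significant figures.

M_n ≈ 6630 kip·in

Assume both steels yield.
a = (A_s − A'_s) f_y/(0.85 f'_c b) = (5.79 − 1.31) × 60/(0.85 × 3 × 15.3) = 6.890 in.
c = a/β₁ = 6.890/0.85 = 8.106 in; ε'_s = 0.003(c − d')/c = 0.0021 ≥ ε_y = 0.0021, so the compression steel yields.
M_n = (A_s − A'_s) f_y (d − a/2) + A'_s f_y (d − d') = 268.8 × (22.3 − 3.445) + 78.6 × (22.3 − 2.4) = 5068.2 + 1564.1 = 6632.3 kip·in.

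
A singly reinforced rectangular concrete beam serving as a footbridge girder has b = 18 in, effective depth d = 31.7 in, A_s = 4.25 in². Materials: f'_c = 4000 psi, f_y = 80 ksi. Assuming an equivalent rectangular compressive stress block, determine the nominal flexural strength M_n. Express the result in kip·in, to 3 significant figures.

M_n ≈ 9830 kip·in

T = A_s f_y = 4.25 × 80 = 340 kips.
a = T/(0.85 f'_c b) = 340/(0.85 × 4 × 18) = 5.556 in.
M_n = T(d − a/2) = 340 × (31.7 − 2.778) = 9833.5 kip·in.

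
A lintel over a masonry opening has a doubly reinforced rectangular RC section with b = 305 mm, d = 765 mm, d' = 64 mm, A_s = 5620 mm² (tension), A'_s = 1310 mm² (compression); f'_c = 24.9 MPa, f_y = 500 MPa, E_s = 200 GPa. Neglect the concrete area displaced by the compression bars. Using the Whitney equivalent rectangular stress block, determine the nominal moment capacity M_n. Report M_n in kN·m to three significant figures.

M_n ≈ 1750 kN·m

Assume both tension and compression steel yield.
Net tension couple steel: A_s − A'_s = 4310 mm².
a = (A_s − A'_s) f_y / (0.85 f'_c b) = 2155000/(0.85 × 24.9 × 305) = 333.83 mm.
c = a/β₁ = 333.83/0.85 = 392.74 mm; ε'_s = 0.003(c − d')/c = 0.0025 ≥ f_y/E_s = 0.0025, so compression steel does yield.
M_n = (A_s − A'_s) f_y (d − a/2) + A'_s f_y (d − d') = [2155000 × (765 − 166.915) + 655000 × (765 − 64)] × 10⁻⁶ = 1288.87 + 459.16 = 1748.03 kN·m.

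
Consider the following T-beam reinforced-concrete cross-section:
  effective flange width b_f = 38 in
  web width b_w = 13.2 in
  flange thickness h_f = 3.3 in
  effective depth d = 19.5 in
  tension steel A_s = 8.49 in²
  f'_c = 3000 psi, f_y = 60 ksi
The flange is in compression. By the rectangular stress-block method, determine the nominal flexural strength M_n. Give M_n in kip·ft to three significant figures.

Tension: T = A_s f_y = 8.49 × 60 = 509.4 kips.
Try a within the flange: a = T/(0.85 f'_c b_f) = 509.4/(0.85 × 3 × 38) = 5.257 in.
a = 5.257 > h_f = 3.3 in: the block extends into the web. Split into flange-overhang and web parts.
C_f = 0.85 f'_c (b_f − b_w) h_f = 0.85 × 3 × (38 − 13.2) × 3.3 = 208.7 kips.
Remaining web compression depth: a_w = (T − C_f)/(0.85 f'_c b_w) = (509.4 − 208.7)/(0.85 × 3 × 13.2) = 8.933 in.
M_n = C_f(d − h_f/2) + (T − C_f)(d − a_w/2) = 208.7 × (19.5 − 1.65) + 300.7 × (19.5 − 4.4665) = 3725.3 + 4520.6 = 8245.9 kip·in.
M_n = 8245.9/12 = 687.16 kip·ft.

M_n ≈ 687 kip·ft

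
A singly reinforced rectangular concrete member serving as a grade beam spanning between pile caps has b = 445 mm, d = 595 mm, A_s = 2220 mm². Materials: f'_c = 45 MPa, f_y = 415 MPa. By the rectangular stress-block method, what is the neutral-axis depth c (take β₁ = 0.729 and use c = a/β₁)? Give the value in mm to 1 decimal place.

c ≈ 74.2 mm

T = A_s f_y = 2220 × 415 = 921300 N = 921.3 kN.
Setting C = 0.85 f'_c a b equal to T: a = 921300/(0.85 × 45 × 445) = 54.126 mm.
With β₁ = 0.729, c = a/β₁ = 54.126/0.729 = 74.2 mm.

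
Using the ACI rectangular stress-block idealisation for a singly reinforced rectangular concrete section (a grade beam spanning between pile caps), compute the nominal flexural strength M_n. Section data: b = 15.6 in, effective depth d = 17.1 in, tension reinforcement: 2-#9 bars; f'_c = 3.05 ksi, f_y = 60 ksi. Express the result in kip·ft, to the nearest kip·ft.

A_s = 2 × 1 = 2 in².
T = A_s f_y = 2 × 60 = 120 kips.
a = T/(0.85 f'_c b) = 120/(0.85 × 3.05 × 15.6) = 2.967 in.
M_n = T(d − a/2) = 120 × (17.1 − 1.4835) = 1874.0 kip·in = 1874.0/12 = 156.17 kip·ft.

M_n ≈ 156 kip·ft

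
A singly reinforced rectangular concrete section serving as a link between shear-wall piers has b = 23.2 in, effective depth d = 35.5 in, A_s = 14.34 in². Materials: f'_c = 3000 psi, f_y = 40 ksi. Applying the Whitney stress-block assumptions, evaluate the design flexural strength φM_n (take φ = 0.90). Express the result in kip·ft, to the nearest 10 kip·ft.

φM_n ≈ 1320 kip·ft

T = A_s f_y = 14.34 × 40 = 573.6 kips.
a = T/(0.85 f'_c b) = 573.6/(0.85 × 3 × 23.2) = 9.696 in.
M_n = T(d − a/2) = 573.6 × (35.5 − 4.848) = 17582.0 kip·in = 17582.0/12 = 1465.17 kip·ft.
φM_n = 0.90 × 1465.17 = 1318.65 kip·ft.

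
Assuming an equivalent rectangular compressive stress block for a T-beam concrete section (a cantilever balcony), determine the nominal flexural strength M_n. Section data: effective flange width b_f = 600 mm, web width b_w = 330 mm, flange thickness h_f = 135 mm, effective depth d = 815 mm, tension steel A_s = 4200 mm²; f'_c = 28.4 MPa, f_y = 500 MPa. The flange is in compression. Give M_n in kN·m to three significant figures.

M_n ≈ 1560 kN·m

Tension: T = A_s f_y = 4200 × 500 = 2100000 N.
Try a within the flange: a = T/(0.85 f'_c b_f) = 2100000/(0.85 × 28.4 × 600) = 144.99 mm.
a = 144.99 > h_f = 135 mm: the block extends into the web. Split into flange-overhang and web parts.
C_f = 0.85 f'_c (b_f − b_w) h_f = 0.85 × 28.4 × (600 − 330) × 135 = 879903 N.
Remaining web compression depth: a_w = (T − C_f)/(0.85 f'_c b_w) = (2100000 − 879903)/(0.85 × 28.4 × 330) = 153.16 mm.
M_n = C_f(d − h_f/2) + (T − C_f)(d − a_w/2) = 879903 × (815 − 67.5) + 1220097 × (815 − 76.58) = 657.73 + 900.94 = 1558.67 × 10⁶ N·mm.
M_n = 1558.67 kN·m.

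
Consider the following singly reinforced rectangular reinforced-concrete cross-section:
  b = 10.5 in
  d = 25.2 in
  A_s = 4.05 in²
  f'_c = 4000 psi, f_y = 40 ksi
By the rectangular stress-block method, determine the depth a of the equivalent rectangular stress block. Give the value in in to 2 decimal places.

a ≈ 4.54 in

T = A_s f_y = 4.05 × 40 = 162 kips.
a = T/(0.85 f'_c b) = 162/(0.85 × 4 × 10.5) = 4.54 in.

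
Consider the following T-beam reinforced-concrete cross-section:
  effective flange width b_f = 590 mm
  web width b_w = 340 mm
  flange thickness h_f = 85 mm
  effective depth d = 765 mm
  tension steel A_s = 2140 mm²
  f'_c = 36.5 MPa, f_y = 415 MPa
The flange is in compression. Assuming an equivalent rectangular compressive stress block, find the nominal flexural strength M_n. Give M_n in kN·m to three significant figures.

M_n ≈ 658 kN·m

Tension: T = A_s f_y = 2140 × 415 = 888100 N.
Try a within the flange: a = T/(0.85 f'_c b_f) = 888100/(0.85 × 36.5 × 590) = 48.52 mm.
Since a = 48.52 ≤ h_f = 85 mm, the stress block lies entirely in the flange; analyse as a rectangular beam of width b_f.
M_n = T(d − a/2) = 888100 × (765 − 24.26) = 657.85 × 10⁶ N·mm.
M_n = 657.85 kN·m.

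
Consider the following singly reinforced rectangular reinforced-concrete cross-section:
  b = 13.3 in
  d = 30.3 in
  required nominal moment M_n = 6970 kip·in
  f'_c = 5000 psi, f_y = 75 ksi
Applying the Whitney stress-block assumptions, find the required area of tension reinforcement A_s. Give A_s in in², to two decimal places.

From M_n = 0.85 f'_c a b (d − a/2):
a = d − √(d² − 2M_n/(0.85 f'_c b)) = 30.3 − √(30.3² − 2 × 6970/(0.85 × 5 × 13.3)) = 4.387 in.
A_s = 0.85 f'_c a b / f_y = 0.85 × 5 × 4.387 × 13.3 / 75 = 3.306 in².

A_s ≈ 3.31 in²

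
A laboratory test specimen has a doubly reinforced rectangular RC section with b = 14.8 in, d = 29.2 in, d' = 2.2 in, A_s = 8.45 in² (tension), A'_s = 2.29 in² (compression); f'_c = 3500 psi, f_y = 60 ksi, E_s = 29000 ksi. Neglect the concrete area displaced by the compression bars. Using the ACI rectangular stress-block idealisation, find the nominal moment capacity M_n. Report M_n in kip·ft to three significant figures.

Assume both steels yield.
a = (A_s − A'_s) f_y/(0.85 f'_c b) = (8.45 − 2.29) × 60/(0.85 × 3.5 × 14.8) = 8.394 in.
c = a/β₁ = 8.394/0.85 = 9.875 in; ε'_s = 0.003(c − d')/c = 0.0023 ≥ ε_y = 0.0021, so the compression steel yields.
M_n = (A_s − A'_s) f_y (d − a/2) + A'_s f_y (d − d') = 369.6 × (29.2 − 4.197) + 137.4 × (29.2 − 2.2) = 9241.1 + 3709.8 = 12950.9 kip·in = 12950.9/12 = 1079.24 kip·ft.

M_n ≈ 1080 kip·ft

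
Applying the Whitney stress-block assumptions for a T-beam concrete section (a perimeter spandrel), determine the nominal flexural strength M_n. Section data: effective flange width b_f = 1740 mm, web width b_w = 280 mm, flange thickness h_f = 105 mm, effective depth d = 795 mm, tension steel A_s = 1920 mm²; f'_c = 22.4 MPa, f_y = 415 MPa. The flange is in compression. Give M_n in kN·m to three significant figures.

Tension: T = A_s f_y = 1920 × 415 = 796800 N.
Try a within the flange: a = T/(0.85 f'_c b_f) = 796800/(0.85 × 22.4 × 1740) = 24.05 mm.
Since a = 24.05 ≤ h_f = 105 mm, the stress block lies entirely in the flange; analyse as a rectangular beam of width b_f.
M_n = T(d − a/2) = 796800 × (795 − 12.025) = 623.87 × 10⁶ N·mm.
M_n = 623.87 kN·m.

M_n ≈ 624 kN·m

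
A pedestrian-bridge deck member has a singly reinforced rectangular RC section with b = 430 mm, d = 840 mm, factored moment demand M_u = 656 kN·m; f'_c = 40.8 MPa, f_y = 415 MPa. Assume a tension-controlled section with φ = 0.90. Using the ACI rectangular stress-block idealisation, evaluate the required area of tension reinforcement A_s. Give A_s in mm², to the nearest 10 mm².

A_s ≈ 2170 mm²

M_n = M_u/φ = 656/0.90 = 728.889 kN·m.
With M_n = 0.85 f'_c a b (d − a/2), solve the quadratic for a:
a = d − √(d² − 2M_n/(0.85 f'_c b)) = 840 − √(840² − 2 × 728.889×10⁶/(0.85 × 40.8 × 430)) = 60.36 mm.
A_s = 0.85 f'_c a b / f_y = 0.85 × 40.8 × 60.36 × 430 / 415 = 2168.9 mm².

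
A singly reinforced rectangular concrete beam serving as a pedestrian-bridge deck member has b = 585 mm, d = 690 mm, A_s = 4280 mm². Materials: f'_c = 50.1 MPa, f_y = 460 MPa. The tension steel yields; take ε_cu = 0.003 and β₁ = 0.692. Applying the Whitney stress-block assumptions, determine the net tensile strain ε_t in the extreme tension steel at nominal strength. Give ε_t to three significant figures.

ε_t ≈ 0.0151

a = A_s f_y/(0.85 f'_c b) = 79.03 mm.
β₁ = 0.692, so c = a/β₁ = 79.03/0.692 = 114.21 mm.
From the linear strain diagram with ε_cu = 0.003: ε_t = 0.003 (d − c)/c = 0.003 × (690 − 114.21)/114.21 = 0.0151.
Since ε_t ≥ 0.005, the section is tension-controlled.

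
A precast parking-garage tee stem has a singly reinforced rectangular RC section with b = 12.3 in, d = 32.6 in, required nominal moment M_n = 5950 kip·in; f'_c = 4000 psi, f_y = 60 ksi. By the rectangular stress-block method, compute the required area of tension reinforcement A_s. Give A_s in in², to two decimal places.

A_s ≈ 3.28 in²

From M_n = 0.85 f'_c a b (d − a/2):
a = d − √(d² − 2M_n/(0.85 f'_c b)) = 32.6 − √(32.6² − 2 × 5950/(0.85 × 4 × 12.3)) = 4.704 in.
A_s = 0.85 f'_c a b / f_y = 0.85 × 4 × 4.704 × 12.3 / 60 = 3.279 in².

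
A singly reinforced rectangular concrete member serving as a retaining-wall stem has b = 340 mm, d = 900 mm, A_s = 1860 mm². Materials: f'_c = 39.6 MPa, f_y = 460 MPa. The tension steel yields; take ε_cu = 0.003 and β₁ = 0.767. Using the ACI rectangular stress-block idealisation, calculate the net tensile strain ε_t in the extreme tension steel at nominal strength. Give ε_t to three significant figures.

a = A_s f_y/(0.85 f'_c b) = 74.76 mm.
β₁ = 0.767, so c = a/β₁ = 74.76/0.767 = 97.47 mm.
From the linear strain diagram with ε_cu = 0.003: ε_t = 0.003 (d − c)/c = 0.003 × (900 − 97.47)/97.47 = 0.0247.
Since ε_t ≥ 0.005, the section is tension-controlled.

ε_t ≈ 0.0247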